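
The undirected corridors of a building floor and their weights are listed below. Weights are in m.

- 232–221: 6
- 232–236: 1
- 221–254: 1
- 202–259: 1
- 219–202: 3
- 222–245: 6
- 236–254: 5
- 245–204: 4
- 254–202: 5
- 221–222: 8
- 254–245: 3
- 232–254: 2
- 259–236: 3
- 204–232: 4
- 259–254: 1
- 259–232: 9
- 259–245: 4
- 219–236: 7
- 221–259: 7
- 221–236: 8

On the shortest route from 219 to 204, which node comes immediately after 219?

202

Compare a few routes:
219 → 202 → 259 → 254 → 232 → 204: 3+1+1+2+4 = 11
219 → 202 → 259 → 254 → 245 → 204: 3+1+1+3+4 = 12
219 → 202 → 259 → 245 → 204: 3+1+4+4 = 12
219 → 202 → 259 → 236 → 232 → 204: 3+1+3+1+4 = 12
The minimum is 11 m via 219 → 202 → 259 → 254 → 232 → 204.
So from 219 the first move is to 202.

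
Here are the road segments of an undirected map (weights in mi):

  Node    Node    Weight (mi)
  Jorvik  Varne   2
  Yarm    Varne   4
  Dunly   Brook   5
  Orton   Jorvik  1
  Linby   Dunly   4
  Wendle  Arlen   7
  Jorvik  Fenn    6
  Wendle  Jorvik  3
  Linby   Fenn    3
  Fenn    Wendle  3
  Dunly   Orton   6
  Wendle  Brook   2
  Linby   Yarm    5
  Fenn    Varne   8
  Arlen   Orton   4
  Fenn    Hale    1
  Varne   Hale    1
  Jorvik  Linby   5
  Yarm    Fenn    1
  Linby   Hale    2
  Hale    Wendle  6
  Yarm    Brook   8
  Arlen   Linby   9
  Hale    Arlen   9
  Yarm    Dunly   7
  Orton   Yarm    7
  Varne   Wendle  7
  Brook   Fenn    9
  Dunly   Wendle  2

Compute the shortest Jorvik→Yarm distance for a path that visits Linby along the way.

9 mi

Best Jorvik to Linby: Jorvik–Linby costing 5
Best Linby to Yarm: Linby–Fenn–Yarm costing 4
Total via Linby: 5 + 4 = 9 mi.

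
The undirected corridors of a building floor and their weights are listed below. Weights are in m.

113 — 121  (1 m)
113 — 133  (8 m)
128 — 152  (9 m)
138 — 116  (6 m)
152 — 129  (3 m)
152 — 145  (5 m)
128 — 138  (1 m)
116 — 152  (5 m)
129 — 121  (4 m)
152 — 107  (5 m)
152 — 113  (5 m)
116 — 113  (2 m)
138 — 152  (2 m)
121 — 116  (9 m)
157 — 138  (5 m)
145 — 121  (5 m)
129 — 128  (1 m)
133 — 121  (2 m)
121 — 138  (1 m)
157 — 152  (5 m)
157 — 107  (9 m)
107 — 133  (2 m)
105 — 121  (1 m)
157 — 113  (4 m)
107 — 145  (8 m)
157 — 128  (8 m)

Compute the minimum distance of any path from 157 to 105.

Enumerating some paths:
157–138–121–105: 5+1+1 = 7
157–113–121–105: 4+1+1 = 6
The minimum is 6 m via 157–113–121–105.

6 m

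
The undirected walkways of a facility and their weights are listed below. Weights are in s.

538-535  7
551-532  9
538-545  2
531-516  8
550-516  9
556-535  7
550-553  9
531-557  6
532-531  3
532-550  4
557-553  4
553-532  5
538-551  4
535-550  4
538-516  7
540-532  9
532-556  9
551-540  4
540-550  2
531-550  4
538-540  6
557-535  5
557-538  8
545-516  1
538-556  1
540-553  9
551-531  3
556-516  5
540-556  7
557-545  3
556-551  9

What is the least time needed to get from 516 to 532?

Running Dijkstra from 516:
516: 0
545: 1  (via 516)
538: 3  (via 545)
556: 4  (via 538)
557: 4  (via 545)
551: 7  (via 538)
531: 8  (via 516)
553: 8  (via 557)
540: 9  (via 538)
535: 9  (via 557)
550: 9  (via 516)
532: 11  (via 531)
Shortest route: 516–531–532 = 11 s.

11 s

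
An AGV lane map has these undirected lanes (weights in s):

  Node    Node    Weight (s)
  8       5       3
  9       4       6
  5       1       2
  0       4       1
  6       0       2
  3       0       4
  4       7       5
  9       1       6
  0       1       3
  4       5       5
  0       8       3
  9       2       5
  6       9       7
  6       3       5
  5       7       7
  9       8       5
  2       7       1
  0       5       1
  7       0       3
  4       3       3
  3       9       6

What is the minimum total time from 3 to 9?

Shortest distances from 3:
3: 0
4: 3  (via 3)
0: 4  (via 3)
5: 5  (via 0)
6: 5  (via 3)
9: 6  (via 3)
Shortest route: 3 → 9 = 6 s.

6 s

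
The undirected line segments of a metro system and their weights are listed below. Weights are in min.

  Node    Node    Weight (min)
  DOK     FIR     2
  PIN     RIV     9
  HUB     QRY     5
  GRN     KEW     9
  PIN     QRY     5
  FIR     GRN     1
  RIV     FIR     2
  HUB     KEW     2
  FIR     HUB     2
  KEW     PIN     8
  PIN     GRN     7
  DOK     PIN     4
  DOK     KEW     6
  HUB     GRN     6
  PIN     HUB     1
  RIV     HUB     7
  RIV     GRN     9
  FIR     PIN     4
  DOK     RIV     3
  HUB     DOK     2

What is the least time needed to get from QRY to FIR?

Compare a few routes:
QRY–HUB–FIR: 5+2 = 7
QRY–PIN–HUB–FIR: 5+1+2 = 8
The minimum is 7 min via QRY–HUB–FIR.

7 min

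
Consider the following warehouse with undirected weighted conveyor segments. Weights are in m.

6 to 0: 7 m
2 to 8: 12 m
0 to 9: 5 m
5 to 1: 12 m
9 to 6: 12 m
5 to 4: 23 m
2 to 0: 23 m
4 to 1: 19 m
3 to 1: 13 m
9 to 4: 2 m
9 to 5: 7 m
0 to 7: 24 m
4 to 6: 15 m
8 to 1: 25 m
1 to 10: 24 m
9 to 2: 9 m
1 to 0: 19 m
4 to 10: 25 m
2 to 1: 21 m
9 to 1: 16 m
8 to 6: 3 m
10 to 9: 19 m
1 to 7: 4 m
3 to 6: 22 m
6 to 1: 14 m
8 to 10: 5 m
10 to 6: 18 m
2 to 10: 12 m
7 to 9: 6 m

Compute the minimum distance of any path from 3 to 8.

25 m

Settle nodes by increasing distance from 3:
3: 0
1: 13  (via 3)
7: 17  (via 1)
6: 22  (via 3)
9: 23  (via 7)
4: 25  (via 9)
5: 25  (via 1)
8: 25  (via 6)
Shortest route: 3 → 6 → 8 = 25 m.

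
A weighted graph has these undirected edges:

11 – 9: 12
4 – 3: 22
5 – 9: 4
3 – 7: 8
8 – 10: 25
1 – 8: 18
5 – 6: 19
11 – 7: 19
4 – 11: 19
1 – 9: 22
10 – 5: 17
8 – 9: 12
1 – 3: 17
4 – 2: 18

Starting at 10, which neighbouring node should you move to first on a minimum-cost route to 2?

Candidate routes:
10–8–9–11–4–2: 25+12+12+19+18 = 86
10–5–9–11–4–2: 17+4+12+19+18 = 70
The minimum is 70 via 10–5–9–11–4–2.
So from 10 the first move is to 5.

5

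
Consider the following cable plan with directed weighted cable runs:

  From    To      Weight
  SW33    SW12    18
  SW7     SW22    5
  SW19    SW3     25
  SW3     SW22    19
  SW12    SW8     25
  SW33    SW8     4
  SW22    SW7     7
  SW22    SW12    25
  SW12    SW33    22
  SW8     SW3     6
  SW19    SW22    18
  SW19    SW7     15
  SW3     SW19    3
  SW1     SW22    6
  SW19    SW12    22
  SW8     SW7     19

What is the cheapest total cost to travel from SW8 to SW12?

31

Running Dijkstra from SW8:
SW8: 0
SW3: 6  (via SW8)
SW19: 9  (via SW3)
SW7: 19  (via SW8)
SW22: 24  (via SW7)
SW12: 31  (via SW19)
Shortest route: SW8 → SW3 → SW19 → SW12 = 31.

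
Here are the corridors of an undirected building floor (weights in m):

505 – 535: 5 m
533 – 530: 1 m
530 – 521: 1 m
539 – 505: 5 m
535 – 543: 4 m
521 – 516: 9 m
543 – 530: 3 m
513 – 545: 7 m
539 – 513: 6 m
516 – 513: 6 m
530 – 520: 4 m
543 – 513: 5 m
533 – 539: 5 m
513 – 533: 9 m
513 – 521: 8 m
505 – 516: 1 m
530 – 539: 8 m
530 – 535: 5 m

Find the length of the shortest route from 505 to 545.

14 m

Candidate routes:
505 → 516 → 513 → 545: 1+6+7 = 14
505 → 535 → 543 → 513 → 545: 5+4+5+7 = 21
505 → 539 → 513 → 545: 5+6+7 = 18
505 → 516 → 521 → 513 → 545: 1+9+8+7 = 25
The minimum is 14 m via 505 → 516 → 513 → 545.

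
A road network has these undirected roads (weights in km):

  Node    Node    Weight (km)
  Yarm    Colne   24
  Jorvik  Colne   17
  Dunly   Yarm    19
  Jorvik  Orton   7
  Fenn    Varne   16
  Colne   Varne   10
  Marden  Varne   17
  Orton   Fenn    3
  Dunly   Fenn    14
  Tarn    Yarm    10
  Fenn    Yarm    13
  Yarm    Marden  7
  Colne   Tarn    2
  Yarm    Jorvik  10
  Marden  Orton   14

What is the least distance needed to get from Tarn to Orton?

26 km

Shortest distances from Tarn:
Tarn: 0
Colne: 2  (via Tarn)
Yarm: 10  (via Tarn)
Varne: 12  (via Colne)
Marden: 17  (via Yarm)
Jorvik: 19  (via Colne)
Fenn: 23  (via Yarm)
Orton: 26  (via Jorvik)
Shortest route: Tarn–Colne–Jorvik–Orton = 26 km.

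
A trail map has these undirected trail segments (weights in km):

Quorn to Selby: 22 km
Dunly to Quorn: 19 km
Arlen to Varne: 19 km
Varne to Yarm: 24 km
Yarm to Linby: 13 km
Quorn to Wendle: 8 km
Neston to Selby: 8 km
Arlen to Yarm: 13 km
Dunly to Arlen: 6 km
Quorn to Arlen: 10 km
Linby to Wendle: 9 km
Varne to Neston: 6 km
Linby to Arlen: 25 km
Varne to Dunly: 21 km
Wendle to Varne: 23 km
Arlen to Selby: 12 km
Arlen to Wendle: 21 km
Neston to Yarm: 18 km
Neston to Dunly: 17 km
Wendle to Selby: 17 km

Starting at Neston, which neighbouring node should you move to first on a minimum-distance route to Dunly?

Compare a few routes:
Neston - Selby - Arlen - Dunly: 8+12+6 = 26
Neston - Dunly: 17 = 17
The minimum is 17 km via Neston - Dunly.
So from Neston the first move is to Dunly.

Dunly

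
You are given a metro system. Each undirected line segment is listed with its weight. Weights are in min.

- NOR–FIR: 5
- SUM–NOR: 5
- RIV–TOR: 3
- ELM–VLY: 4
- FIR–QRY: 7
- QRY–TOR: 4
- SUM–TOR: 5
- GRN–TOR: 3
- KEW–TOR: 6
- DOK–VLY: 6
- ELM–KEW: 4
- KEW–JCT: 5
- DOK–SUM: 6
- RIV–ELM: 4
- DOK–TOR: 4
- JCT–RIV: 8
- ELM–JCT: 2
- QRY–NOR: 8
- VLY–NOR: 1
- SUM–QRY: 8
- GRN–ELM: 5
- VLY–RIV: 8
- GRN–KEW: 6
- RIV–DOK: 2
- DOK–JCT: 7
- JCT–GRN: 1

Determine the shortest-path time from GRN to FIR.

Running Dijkstra from GRN:
GRN: 0
JCT: 1  (via GRN)
ELM: 3  (via JCT)
TOR: 3  (via GRN)
RIV: 6  (via TOR)
KEW: 6  (via GRN)
QRY: 7  (via TOR)
DOK: 7  (via TOR)
VLY: 7  (via ELM)
SUM: 8  (via TOR)
NOR: 8  (via VLY)
FIR: 13  (via NOR)
Shortest route: GRN → JCT → ELM → VLY → NOR → FIR = 13 min.

13 min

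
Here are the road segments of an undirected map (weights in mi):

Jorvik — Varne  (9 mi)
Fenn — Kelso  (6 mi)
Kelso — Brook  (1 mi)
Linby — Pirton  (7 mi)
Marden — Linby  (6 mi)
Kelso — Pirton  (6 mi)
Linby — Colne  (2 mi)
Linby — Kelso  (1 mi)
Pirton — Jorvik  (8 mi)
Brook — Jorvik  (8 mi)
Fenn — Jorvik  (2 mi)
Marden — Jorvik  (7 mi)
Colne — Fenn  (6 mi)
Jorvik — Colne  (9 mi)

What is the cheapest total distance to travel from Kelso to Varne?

17 mi

Settle nodes by increasing distance from Kelso:
Kelso: 0
Linby: 1  (via Kelso)
Brook: 1  (via Kelso)
Colne: 3  (via Linby)
Pirton: 6  (via Kelso)
Fenn: 6  (via Kelso)
Marden: 7  (via Linby)
Jorvik: 8  (via Fenn)
Varne: 17  (via Jorvik)
Shortest route: Kelso → Fenn → Jorvik → Varne = 17 mi.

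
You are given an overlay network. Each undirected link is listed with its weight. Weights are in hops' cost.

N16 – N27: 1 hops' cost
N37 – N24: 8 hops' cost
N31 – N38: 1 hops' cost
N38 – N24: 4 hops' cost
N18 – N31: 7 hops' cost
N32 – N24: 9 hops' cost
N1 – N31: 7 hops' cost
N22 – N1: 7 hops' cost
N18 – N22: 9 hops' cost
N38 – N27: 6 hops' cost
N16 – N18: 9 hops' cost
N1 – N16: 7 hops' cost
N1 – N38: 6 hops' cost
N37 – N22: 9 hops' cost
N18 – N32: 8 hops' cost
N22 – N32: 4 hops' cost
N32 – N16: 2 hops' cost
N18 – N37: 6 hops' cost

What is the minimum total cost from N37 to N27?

Settle nodes by increasing distance from N37:
N37: 0
N18: 6  (via N37)
N24: 8  (via N37)
N22: 9  (via N37)
N38: 12  (via N24)
N31: 13  (via N18)
N32: 13  (via N22)
N16: 15  (via N18)
N27: 16  (via N16)
Shortest route: N37–N18–N16–N27 = 16 hops' cost.

16 hops' cost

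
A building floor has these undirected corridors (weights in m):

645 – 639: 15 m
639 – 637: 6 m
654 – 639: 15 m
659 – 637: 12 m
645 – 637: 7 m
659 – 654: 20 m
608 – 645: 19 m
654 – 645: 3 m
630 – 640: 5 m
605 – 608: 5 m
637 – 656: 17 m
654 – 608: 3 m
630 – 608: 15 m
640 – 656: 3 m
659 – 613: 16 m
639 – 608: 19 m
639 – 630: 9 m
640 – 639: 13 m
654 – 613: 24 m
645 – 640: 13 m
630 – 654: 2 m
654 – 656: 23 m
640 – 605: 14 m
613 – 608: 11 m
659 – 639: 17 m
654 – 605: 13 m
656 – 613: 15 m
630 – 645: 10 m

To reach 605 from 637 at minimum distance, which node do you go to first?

645

Enumerating some paths:
637 - 645 - 654 - 605: 7+3+13 = 23
637 - 645 - 654 - 608 - 605: 7+3+3+5 = 18
Cheapest is 637 - 645 - 654 - 608 - 605 at 18 m.
So from 637 the first move is to 645.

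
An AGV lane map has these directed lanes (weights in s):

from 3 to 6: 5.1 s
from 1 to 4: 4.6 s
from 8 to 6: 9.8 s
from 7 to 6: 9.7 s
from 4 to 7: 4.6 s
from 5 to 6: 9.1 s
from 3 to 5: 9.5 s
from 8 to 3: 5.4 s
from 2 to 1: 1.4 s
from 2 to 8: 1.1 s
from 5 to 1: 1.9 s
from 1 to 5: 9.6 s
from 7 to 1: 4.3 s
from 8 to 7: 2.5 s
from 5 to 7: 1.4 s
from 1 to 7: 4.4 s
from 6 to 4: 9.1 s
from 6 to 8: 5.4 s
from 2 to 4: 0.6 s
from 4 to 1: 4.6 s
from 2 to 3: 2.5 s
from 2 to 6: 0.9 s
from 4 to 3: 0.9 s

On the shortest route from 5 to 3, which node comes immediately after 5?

1

Compare a few routes:
5–1–4–3: 1.9+4.6+0.9 = 7.4
5–7–1–4–3: 1.4+4.3+4.6+0.9 = 11.2
Cheapest is 5–1–4–3 at 7.4 s.
So from 5 the first move is to 1.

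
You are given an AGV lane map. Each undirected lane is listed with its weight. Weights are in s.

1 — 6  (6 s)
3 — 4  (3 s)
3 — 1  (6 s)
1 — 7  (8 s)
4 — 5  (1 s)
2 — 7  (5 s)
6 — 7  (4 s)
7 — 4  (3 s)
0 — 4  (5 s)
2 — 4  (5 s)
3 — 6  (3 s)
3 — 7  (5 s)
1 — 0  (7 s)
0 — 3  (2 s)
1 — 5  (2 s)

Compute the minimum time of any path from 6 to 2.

Compare a few routes:
6–3–4–2: 3+3+5 = 11
6–7–2: 4+5 = 9
6–7–4–2: 4+3+5 = 12
Cheapest is 6–7–2 at 9 s.

9 s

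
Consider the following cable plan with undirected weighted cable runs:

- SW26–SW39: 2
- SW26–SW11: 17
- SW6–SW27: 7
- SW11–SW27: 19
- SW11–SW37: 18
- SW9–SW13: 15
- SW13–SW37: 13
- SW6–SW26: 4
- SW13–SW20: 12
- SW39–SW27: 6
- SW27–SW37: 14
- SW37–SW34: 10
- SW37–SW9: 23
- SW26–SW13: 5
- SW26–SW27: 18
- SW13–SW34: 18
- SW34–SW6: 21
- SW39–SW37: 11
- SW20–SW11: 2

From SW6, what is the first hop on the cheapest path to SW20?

Compare a few routes:
SW6 → SW27 → SW39 → SW26 → SW13 → SW20: 7+6+2+5+12 = 32
SW6 → SW27 → SW11 → SW20: 7+19+2 = 28
SW6 → SW26 → SW11 → SW20: 4+17+2 = 23
SW6 → SW26 → SW13 → SW20: 4+5+12 = 21
The minimum is 21 via SW6 → SW26 → SW13 → SW20.
So from SW6 the first move is to SW26.

SW26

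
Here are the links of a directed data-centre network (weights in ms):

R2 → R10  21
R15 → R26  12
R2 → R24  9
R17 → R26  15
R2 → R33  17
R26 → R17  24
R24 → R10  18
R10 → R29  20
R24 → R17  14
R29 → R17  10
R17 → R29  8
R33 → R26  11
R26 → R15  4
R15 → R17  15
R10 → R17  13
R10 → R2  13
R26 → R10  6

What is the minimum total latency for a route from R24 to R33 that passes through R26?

Shortest R24→R26: R24 → R17 → R26 = 29
Shortest R26→R33: R26 → R10 → R2 → R33 = 36
Total via R26: 29 + 36 = 65 ms.

65 ms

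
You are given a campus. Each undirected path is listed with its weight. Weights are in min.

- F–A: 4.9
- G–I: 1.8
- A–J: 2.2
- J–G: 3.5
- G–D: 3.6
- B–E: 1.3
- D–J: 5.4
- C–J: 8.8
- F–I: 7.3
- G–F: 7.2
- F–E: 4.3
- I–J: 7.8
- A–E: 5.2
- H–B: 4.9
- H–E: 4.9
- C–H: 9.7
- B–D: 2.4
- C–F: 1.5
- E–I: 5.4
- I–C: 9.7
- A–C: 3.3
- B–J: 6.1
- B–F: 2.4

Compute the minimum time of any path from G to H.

10.9 min

Settle nodes by increasing distance from G:
G: 0
I: 1.8  (via G)
J: 3.5  (via G)
D: 3.6  (via G)
A: 5.7  (via J)
B: 6  (via D)
E: 7.2  (via I)
F: 7.2  (via G)
C: 8.7  (via F)
H: 10.9  (via B)
Shortest route: G → D → B → H = 10.9 min.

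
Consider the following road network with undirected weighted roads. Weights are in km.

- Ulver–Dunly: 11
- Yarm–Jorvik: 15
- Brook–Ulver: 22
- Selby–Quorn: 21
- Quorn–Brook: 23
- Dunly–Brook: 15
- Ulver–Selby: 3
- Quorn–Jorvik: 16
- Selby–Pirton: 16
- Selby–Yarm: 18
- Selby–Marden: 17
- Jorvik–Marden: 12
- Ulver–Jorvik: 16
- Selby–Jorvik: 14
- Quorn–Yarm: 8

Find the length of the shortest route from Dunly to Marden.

Shortest distances from Dunly:
Dunly: 0
Ulver: 11  (via Dunly)
Selby: 14  (via Ulver)
Brook: 15  (via Dunly)
Jorvik: 27  (via Ulver)
Pirton: 30  (via Selby)
Marden: 31  (via Selby)
Shortest route: Dunly–Ulver–Selby–Marden = 31 km.

31 km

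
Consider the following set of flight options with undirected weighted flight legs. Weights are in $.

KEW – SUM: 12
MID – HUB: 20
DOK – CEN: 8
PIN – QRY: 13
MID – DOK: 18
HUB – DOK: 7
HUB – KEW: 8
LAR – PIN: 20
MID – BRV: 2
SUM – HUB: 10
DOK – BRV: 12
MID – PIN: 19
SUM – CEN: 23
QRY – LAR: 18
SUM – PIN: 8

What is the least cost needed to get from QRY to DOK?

Running Dijkstra from QRY:
QRY: 0
PIN: 13  (via QRY)
LAR: 18  (via QRY)
SUM: 21  (via PIN)
HUB: 31  (via SUM)
MID: 32  (via PIN)
KEW: 33  (via SUM)
BRV: 34  (via MID)
DOK: 38  (via HUB)
Shortest route: QRY → PIN → SUM → HUB → DOK = $38.

$38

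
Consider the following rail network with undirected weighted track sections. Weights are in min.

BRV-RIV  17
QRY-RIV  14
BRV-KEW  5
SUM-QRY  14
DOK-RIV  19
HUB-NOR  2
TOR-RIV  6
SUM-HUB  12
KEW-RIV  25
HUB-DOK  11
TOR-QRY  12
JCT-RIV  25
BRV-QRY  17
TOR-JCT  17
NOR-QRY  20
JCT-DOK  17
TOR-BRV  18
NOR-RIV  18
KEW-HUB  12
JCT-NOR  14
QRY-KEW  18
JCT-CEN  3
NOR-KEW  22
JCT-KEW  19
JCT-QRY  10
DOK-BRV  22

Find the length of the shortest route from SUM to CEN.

27 min

Shortest distances from SUM:
SUM: 0
HUB: 12  (via SUM)
QRY: 14  (via SUM)
NOR: 14  (via HUB)
DOK: 23  (via HUB)
KEW: 24  (via HUB)
JCT: 24  (via QRY)
TOR: 26  (via QRY)
CEN: 27  (via JCT)
Shortest route: SUM → QRY → JCT → CEN = 27 min.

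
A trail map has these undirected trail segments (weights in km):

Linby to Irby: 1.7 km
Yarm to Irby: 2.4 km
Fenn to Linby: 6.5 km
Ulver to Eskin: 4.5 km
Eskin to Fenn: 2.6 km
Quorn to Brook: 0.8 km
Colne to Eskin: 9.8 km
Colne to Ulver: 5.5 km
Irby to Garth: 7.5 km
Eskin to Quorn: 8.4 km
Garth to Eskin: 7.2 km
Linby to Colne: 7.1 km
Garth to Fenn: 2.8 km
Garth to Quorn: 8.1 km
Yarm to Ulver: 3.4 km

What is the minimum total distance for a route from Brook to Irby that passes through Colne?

Best Brook to Colne: Brook → Quorn → Eskin → Colne costing 19
Shortest Colne→Irby: Colne → Linby → Irby = 8.8
Total via Colne: 19 + 8.8 = 27.8 km.

27.8 km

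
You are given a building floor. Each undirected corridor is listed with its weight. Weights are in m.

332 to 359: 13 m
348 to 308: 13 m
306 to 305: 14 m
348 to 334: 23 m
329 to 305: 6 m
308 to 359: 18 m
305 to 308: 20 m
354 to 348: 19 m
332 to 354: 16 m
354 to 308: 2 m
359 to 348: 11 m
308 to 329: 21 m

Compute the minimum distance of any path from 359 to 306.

52 m

Candidate routes:
359 → 348 → 308 → 305 → 306: 11+13+20+14 = 58
359 → 332 → 354 → 308 → 305 → 306: 13+16+2+20+14 = 65
359 → 308 → 329 → 305 → 306: 18+21+6+14 = 59
359 → 308 → 305 → 306: 18+20+14 = 52
The minimum is 52 m via 359 → 308 → 305 → 306.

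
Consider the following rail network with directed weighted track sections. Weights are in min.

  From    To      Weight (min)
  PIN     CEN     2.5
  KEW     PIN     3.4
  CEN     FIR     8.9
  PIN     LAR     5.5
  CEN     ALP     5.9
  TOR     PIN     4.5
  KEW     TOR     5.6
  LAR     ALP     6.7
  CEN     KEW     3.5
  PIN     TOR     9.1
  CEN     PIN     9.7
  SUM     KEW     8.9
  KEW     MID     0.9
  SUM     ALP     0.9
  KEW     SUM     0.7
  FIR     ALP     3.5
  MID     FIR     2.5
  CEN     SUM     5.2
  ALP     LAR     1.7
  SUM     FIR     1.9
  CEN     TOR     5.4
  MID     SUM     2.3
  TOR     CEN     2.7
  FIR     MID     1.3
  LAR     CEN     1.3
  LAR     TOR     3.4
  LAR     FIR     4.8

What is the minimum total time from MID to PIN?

Running Dijkstra from MID:
MID: 0
SUM: 2.3  (via MID)
FIR: 2.5  (via MID)
ALP: 3.2  (via SUM)
LAR: 4.9  (via ALP)
CEN: 6.2  (via LAR)
TOR: 8.3  (via LAR)
KEW: 9.7  (via CEN)
PIN: 12.8  (via TOR)
Shortest route: MID → SUM → ALP → LAR → TOR → PIN = 12.8 min.

12.8 min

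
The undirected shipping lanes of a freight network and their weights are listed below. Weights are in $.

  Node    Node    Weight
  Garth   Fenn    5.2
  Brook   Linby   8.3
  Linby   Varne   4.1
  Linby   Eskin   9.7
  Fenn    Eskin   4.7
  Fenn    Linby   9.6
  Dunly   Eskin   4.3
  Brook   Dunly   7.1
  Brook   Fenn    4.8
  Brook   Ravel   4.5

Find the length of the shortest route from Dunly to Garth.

Settle nodes by increasing distance from Dunly:
Dunly: 0
Eskin: 4.3  (via Dunly)
Brook: 7.1  (via Dunly)
Fenn: 9  (via Eskin)
Ravel: 11.6  (via Brook)
Linby: 14  (via Eskin)
Garth: 14.2  (via Fenn)
Shortest route: Dunly → Eskin → Fenn → Garth = $14.2.

$14.2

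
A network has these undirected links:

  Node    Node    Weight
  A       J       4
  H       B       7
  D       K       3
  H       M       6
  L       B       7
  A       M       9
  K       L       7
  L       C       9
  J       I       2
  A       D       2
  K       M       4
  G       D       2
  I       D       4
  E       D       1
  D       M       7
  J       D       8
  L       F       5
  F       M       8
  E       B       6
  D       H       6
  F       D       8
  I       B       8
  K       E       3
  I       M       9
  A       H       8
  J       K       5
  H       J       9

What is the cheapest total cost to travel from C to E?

Running Dijkstra from C:
C: 0
L: 9  (via C)
F: 14  (via L)
B: 16  (via L)
K: 16  (via L)
D: 19  (via K)
E: 19  (via K)
Shortest route: C–L–K–E = 19.

19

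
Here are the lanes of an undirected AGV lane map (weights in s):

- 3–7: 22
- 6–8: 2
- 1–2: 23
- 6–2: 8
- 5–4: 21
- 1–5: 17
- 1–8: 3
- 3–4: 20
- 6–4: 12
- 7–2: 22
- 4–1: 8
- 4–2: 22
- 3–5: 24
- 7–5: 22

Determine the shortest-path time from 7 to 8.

Settle nodes by increasing distance from 7:
7: 0
2: 22  (via 7)
3: 22  (via 7)
5: 22  (via 7)
6: 30  (via 2)
8: 32  (via 6)
Shortest route: 7 → 2 → 6 → 8 = 32 s.

32 s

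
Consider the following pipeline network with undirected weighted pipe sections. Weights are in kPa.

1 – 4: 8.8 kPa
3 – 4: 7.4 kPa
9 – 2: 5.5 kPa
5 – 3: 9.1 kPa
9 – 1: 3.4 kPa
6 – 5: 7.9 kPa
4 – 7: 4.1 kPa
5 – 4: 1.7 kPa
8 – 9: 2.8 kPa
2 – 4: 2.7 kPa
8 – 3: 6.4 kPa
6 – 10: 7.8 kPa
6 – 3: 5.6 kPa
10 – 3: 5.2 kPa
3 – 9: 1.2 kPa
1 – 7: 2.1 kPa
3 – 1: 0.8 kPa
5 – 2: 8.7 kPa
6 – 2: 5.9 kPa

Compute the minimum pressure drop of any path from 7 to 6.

8.5 kPa

Settle nodes by increasing distance from 7:
7: 0
1: 2.1  (via 7)
3: 2.9  (via 1)
4: 4.1  (via 7)
9: 4.1  (via 3)
5: 5.8  (via 4)
2: 6.8  (via 4)
8: 6.9  (via 9)
10: 8.1  (via 3)
6: 8.5  (via 3)
Shortest route: 7 → 1 → 3 → 6 = 8.5 kPa.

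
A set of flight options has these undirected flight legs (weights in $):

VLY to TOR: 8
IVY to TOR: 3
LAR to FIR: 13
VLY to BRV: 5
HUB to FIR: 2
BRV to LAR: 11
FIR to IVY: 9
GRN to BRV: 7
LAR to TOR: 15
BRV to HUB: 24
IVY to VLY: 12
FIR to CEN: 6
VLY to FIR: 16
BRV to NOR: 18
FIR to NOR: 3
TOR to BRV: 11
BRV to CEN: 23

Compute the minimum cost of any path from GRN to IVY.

$21

Shortest distances from GRN:
GRN: 0
BRV: 7  (via GRN)
VLY: 12  (via BRV)
TOR: 18  (via BRV)
LAR: 18  (via BRV)
IVY: 21  (via TOR)
Shortest route: GRN–BRV–TOR–IVY = $21.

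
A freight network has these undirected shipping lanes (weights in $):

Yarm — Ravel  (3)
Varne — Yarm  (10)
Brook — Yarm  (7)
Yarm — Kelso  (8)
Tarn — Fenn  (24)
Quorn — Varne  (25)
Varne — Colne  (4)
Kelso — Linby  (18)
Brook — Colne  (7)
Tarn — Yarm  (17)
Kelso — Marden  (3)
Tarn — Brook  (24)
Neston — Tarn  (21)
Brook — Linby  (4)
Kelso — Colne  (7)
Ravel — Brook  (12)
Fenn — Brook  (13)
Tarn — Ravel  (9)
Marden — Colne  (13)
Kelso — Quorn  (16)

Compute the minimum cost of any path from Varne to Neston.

Settle nodes by increasing distance from Varne:
Varne: 0
Colne: 4  (via Varne)
Yarm: 10  (via Varne)
Brook: 11  (via Colne)
Kelso: 11  (via Colne)
Ravel: 13  (via Yarm)
Marden: 14  (via Kelso)
Linby: 15  (via Brook)
Tarn: 22  (via Ravel)
Fenn: 24  (via Brook)
Quorn: 25  (via Varne)
Neston: 43  (via Tarn)
Shortest route: Varne → Yarm → Ravel → Tarn → Neston = $43.

$43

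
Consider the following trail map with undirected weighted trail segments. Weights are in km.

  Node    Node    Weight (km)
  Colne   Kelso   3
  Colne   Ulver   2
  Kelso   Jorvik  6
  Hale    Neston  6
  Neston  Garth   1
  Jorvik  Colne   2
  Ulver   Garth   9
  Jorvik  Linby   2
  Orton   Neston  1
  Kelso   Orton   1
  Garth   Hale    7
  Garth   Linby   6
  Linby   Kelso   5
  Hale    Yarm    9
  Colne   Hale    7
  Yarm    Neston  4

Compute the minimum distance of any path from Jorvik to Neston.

Candidate routes:
Jorvik–Colne–Kelso–Orton–Neston: 2+3+1+1 = 7
Jorvik–Kelso–Orton–Neston: 6+1+1 = 8
Cheapest is Jorvik–Colne–Kelso–Orton–Neston at 7 km.

7 km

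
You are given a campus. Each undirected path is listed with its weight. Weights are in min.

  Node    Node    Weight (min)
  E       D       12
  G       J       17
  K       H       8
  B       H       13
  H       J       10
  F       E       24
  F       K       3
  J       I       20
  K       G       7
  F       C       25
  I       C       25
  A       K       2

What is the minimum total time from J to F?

Shortest distances from J:
J: 0
H: 10  (via J)
G: 17  (via J)
K: 18  (via H)
A: 20  (via K)
I: 20  (via J)
F: 21  (via K)
Shortest route: J → H → K → F = 21 min.

21 min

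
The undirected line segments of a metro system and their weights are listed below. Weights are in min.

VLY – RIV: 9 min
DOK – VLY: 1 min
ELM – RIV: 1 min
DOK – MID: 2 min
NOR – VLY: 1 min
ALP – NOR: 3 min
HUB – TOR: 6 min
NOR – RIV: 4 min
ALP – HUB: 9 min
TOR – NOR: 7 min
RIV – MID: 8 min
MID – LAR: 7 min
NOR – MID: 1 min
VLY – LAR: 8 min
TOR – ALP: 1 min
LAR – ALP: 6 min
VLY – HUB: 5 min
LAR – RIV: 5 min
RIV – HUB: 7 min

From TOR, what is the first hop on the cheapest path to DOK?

ALP

Candidate routes:
TOR → NOR → VLY → DOK: 7+1+1 = 9
TOR → ALP → NOR → VLY → DOK: 1+3+1+1 = 6
TOR → ALP → NOR → MID → DOK: 1+3+1+2 = 7
TOR → NOR → MID → DOK: 7+1+2 = 10
The minimum is 6 min via TOR → ALP → NOR → VLY → DOK.
So from TOR the first move is to ALP.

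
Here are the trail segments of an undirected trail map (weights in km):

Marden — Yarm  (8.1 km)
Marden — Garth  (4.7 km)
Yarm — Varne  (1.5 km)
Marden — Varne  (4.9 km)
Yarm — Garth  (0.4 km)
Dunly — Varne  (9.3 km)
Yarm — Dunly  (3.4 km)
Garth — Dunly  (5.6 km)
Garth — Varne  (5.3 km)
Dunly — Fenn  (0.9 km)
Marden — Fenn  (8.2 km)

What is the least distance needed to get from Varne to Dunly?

4.9 km

Settle nodes by increasing distance from Varne:
Varne: 0
Yarm: 1.5  (via Varne)
Garth: 1.9  (via Yarm)
Dunly: 4.9  (via Yarm)
Shortest route: Varne–Yarm–Dunly = 4.9 km.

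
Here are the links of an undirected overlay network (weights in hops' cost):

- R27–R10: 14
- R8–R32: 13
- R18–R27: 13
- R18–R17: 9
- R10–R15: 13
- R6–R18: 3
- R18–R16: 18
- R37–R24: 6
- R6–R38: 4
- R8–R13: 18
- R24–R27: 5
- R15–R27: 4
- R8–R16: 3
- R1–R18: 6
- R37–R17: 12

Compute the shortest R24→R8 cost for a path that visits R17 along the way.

Shortest R24→R17: R24 → R37 → R17 = 18
Best R17 to R8: R17 → R18 → R16 → R8 costing 30
Total via R17: 18 + 30 = 48 hops' cost.

48 hops' cost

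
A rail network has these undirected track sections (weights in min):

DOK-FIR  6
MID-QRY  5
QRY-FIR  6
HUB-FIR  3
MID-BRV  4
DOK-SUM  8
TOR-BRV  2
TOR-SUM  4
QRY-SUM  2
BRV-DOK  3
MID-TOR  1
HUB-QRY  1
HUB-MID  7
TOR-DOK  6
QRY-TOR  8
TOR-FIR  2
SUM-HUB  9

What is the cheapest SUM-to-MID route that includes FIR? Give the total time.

Shortest SUM→FIR: SUM–QRY–HUB–FIR = 6
Best FIR to MID: FIR–TOR–MID costing 3
Total via FIR: 6 + 3 = 9 min.

9 min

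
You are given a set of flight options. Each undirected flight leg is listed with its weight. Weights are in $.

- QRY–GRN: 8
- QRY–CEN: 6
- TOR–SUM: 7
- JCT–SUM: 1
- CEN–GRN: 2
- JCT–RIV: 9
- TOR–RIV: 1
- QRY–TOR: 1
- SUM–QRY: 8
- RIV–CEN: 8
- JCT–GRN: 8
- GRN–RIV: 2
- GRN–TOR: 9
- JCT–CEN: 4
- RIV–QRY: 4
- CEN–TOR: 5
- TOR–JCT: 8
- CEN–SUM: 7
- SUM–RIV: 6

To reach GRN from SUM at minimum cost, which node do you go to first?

Compare a few routes:
SUM - JCT - CEN - GRN: 1+4+2 = 7
SUM - RIV - GRN: 6+2 = 8
SUM - CEN - GRN: 7+2 = 9
SUM - JCT - GRN: 1+8 = 9
The minimum is $7 via SUM - JCT - CEN - GRN.
So from SUM the first move is to JCT.

JCT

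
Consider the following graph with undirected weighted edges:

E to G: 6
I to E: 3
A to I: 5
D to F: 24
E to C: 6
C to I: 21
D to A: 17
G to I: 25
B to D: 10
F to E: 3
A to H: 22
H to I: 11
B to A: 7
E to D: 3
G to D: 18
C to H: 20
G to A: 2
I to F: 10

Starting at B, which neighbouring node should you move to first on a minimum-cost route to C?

D

Enumerating some paths:
B - A - I - F - E - C: 7+5+10+3+6 = 31
B - A - G - E - C: 7+2+6+6 = 21
B - A - I - E - C: 7+5+3+6 = 21
B - D - E - C: 10+3+6 = 19
The minimum is 19 via B - D - E - C.
So from B the first move is to D.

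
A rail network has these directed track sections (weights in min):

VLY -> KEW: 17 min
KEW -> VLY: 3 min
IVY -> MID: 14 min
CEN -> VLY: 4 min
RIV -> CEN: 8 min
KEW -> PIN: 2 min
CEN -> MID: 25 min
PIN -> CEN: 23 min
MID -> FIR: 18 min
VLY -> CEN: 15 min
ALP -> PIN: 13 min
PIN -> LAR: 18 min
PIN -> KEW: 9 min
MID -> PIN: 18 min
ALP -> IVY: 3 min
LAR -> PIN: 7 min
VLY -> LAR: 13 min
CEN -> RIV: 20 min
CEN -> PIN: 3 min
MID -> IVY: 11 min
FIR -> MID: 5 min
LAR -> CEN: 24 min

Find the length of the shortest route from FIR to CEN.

46 min

Running Dijkstra from FIR:
FIR: 0
MID: 5  (via FIR)
IVY: 16  (via MID)
PIN: 23  (via MID)
KEW: 32  (via PIN)
VLY: 35  (via KEW)
LAR: 41  (via PIN)
CEN: 46  (via PIN)
Shortest route: FIR → MID → PIN → CEN = 46 min.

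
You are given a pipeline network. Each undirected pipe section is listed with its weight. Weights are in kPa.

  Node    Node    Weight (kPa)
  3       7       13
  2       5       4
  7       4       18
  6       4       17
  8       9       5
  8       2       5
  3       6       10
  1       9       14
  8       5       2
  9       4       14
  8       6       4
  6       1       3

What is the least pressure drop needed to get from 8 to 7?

Settle nodes by increasing distance from 8:
8: 0
5: 2  (via 8)
6: 4  (via 8)
2: 5  (via 8)
9: 5  (via 8)
1: 7  (via 6)
3: 14  (via 6)
4: 19  (via 9)
7: 27  (via 3)
Shortest route: 8 → 6 → 3 → 7 = 27 kPa.

27 kPa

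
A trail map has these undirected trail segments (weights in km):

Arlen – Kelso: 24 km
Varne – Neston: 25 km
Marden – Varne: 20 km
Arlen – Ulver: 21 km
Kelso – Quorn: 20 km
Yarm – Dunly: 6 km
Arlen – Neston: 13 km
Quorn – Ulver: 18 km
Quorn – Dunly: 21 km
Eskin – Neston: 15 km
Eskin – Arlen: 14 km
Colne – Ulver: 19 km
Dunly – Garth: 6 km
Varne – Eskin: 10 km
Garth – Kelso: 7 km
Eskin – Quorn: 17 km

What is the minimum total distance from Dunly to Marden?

68 km

Running Dijkstra from Dunly:
Dunly: 0
Yarm: 6  (via Dunly)
Garth: 6  (via Dunly)
Kelso: 13  (via Garth)
Quorn: 21  (via Dunly)
Arlen: 37  (via Kelso)
Eskin: 38  (via Quorn)
Ulver: 39  (via Quorn)
Varne: 48  (via Eskin)
Neston: 50  (via Arlen)
Colne: 58  (via Ulver)
Marden: 68  (via Varne)
Shortest route: Dunly–Quorn–Eskin–Varne–Marden = 68 km.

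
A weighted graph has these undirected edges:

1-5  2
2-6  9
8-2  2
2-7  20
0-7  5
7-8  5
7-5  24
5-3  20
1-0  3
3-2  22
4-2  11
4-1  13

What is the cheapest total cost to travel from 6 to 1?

24

Running Dijkstra from 6:
6: 0
2: 9  (via 6)
8: 11  (via 2)
7: 16  (via 8)
4: 20  (via 2)
0: 21  (via 7)
1: 24  (via 0)
Shortest route: 6 → 2 → 8 → 7 → 0 → 1 = 24.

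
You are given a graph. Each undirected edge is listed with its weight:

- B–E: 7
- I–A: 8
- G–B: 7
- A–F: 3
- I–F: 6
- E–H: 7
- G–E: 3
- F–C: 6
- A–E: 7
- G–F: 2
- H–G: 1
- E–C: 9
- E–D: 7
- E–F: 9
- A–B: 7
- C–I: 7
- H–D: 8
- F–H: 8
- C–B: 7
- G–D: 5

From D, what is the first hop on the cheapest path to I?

G

Enumerating some paths:
D → H → G → F → I: 8+1+2+6 = 17
D → G → F → I: 5+2+6 = 13
D → E → G → F → I: 7+3+2+6 = 18
Cheapest is D → G → F → I at 13.
So from D the first move is to G.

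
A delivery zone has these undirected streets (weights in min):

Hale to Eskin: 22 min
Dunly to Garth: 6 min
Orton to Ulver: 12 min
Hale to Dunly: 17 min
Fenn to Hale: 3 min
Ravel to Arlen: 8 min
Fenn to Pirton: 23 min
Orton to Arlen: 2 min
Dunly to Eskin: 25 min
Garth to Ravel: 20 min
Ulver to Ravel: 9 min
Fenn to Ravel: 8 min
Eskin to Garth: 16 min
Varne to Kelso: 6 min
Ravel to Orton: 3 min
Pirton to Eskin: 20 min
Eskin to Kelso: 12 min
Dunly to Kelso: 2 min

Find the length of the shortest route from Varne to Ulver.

Running Dijkstra from Varne:
Varne: 0
Kelso: 6  (via Varne)
Dunly: 8  (via Kelso)
Garth: 14  (via Dunly)
Eskin: 18  (via Kelso)
Hale: 25  (via Dunly)
Fenn: 28  (via Hale)
Ravel: 34  (via Garth)
Orton: 37  (via Ravel)
Pirton: 38  (via Eskin)
Arlen: 39  (via Orton)
Ulver: 43  (via Ravel)
Shortest route: Varne → Kelso → Dunly → Garth → Ravel → Ulver = 43 min.

43 min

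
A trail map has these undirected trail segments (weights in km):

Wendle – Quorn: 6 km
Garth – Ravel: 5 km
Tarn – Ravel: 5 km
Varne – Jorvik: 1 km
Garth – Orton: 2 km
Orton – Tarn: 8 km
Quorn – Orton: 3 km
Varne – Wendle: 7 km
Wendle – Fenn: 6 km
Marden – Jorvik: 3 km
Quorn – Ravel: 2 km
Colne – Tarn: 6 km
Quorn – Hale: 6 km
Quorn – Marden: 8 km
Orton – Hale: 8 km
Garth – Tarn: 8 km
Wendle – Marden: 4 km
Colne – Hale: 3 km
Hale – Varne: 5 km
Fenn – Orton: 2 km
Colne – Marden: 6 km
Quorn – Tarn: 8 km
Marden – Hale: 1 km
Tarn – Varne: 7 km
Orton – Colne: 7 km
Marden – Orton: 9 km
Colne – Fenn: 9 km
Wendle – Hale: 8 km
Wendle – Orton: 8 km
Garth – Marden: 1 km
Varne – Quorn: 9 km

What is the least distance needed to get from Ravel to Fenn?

7 km

Enumerating some paths:
Ravel–Garth–Orton–Fenn: 5+2+2 = 9
Ravel–Quorn–Orton–Fenn: 2+3+2 = 7
Cheapest is Ravel–Quorn–Orton–Fenn at 7 km.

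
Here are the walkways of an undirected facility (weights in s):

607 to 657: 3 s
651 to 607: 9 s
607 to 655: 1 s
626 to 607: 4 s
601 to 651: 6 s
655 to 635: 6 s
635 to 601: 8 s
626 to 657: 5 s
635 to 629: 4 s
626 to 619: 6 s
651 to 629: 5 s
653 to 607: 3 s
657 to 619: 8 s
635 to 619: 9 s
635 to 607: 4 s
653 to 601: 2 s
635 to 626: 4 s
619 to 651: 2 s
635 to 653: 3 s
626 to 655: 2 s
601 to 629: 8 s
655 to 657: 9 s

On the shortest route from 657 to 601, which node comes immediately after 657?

Candidate routes:
657 - 607 - 635 - 653 - 601: 3+4+3+2 = 12
657 - 607 - 653 - 601: 3+3+2 = 8
Cheapest is 657 - 607 - 653 - 601 at 8 s.
So from 657 the first move is to 607.

607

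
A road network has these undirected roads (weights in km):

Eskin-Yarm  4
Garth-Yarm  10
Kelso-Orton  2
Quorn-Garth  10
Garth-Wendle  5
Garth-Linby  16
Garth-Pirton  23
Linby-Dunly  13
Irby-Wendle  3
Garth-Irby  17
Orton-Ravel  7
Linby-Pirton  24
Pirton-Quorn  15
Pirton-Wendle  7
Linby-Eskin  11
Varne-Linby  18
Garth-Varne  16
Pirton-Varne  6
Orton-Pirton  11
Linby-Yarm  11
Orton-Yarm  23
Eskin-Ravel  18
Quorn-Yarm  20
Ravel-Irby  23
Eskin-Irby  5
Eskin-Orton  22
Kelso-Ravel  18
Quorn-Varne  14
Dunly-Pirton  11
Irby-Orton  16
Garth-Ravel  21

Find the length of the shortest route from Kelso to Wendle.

20 km

Candidate routes:
Kelso - Orton - Pirton - Wendle: 2+11+7 = 20
Kelso - Orton - Irby - Wendle: 2+16+3 = 21
Cheapest is Kelso - Orton - Pirton - Wendle at 20 km.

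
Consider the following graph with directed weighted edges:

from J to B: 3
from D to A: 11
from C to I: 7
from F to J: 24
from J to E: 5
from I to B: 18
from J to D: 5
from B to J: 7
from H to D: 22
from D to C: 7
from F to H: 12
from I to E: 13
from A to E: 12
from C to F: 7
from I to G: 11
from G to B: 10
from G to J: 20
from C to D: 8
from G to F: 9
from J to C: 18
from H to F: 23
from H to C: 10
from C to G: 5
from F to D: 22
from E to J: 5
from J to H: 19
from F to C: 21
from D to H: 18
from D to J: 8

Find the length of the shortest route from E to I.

24

Enumerating some paths:
E–J–H–C–I: 5+19+10+7 = 41
E–J–C–I: 5+18+7 = 30
E–J–D–C–I: 5+5+7+7 = 24
The minimum is 24 via E–J–D–C–I.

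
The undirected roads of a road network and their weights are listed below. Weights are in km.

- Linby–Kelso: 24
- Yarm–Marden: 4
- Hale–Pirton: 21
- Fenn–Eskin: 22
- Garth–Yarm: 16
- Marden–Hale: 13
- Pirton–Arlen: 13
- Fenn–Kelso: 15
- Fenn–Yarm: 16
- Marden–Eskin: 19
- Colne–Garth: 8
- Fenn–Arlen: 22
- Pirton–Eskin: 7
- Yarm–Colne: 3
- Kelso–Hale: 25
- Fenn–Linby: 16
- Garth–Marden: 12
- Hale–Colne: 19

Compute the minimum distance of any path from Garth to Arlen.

Running Dijkstra from Garth:
Garth: 0
Colne: 8  (via Garth)
Yarm: 11  (via Colne)
Marden: 12  (via Garth)
Hale: 25  (via Marden)
Fenn: 27  (via Yarm)
Eskin: 31  (via Marden)
Pirton: 38  (via Eskin)
Kelso: 42  (via Fenn)
Linby: 43  (via Fenn)
Arlen: 49  (via Fenn)
Shortest route: Garth–Colne–Yarm–Fenn–Arlen = 49 km.

49 km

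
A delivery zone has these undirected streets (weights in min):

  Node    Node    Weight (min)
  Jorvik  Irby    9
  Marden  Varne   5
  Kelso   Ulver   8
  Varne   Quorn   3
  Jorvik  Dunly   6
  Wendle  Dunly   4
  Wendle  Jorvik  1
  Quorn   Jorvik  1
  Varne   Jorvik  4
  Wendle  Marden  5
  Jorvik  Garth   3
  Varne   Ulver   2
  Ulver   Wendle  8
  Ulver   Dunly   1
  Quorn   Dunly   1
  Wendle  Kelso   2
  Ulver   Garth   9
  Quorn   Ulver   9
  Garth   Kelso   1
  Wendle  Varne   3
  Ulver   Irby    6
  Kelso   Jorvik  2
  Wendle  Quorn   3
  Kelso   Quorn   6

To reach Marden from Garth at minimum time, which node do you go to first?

Compare a few routes:
Garth → Kelso → Wendle → Varne → Marden: 1+2+3+5 = 11
Garth → Kelso → Jorvik → Wendle → Marden: 1+2+1+5 = 9
Garth → Kelso → Wendle → Marden: 1+2+5 = 8
Garth → Jorvik → Wendle → Marden: 3+1+5 = 9
The minimum is 8 min via Garth → Kelso → Wendle → Marden.
So from Garth the first move is to Kelso.

Kelso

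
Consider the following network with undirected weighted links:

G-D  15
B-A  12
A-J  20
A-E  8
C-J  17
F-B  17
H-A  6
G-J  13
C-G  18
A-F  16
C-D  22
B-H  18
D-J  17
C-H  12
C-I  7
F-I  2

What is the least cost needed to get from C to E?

26

Running Dijkstra from C:
C: 0
I: 7  (via C)
F: 9  (via I)
H: 12  (via C)
J: 17  (via C)
A: 18  (via H)
G: 18  (via C)
D: 22  (via C)
B: 26  (via F)
E: 26  (via A)
Shortest route: C–H–A–E = 26.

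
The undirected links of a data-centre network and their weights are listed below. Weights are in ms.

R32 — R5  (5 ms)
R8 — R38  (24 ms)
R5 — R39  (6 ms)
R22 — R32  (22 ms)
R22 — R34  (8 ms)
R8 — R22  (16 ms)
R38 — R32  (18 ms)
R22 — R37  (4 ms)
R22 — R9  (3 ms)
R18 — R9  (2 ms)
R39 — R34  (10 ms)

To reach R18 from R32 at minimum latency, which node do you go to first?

Candidate routes:
R32 → R5 → R39 → R34 → R22 → R9 → R18: 5+6+10+8+3+2 = 34
R32 → R38 → R8 → R22 → R9 → R18: 18+24+16+3+2 = 63
R32 → R22 → R9 → R18: 22+3+2 = 27
Cheapest is R32 → R22 → R9 → R18 at 27 ms.
So from R32 the first move is to R22.

R22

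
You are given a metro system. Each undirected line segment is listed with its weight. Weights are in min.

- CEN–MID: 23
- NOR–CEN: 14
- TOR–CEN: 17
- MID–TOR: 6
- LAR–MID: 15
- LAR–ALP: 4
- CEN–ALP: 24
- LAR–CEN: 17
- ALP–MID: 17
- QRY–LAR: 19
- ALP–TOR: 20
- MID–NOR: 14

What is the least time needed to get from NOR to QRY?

Running Dijkstra from NOR:
NOR: 0
CEN: 14  (via NOR)
MID: 14  (via NOR)
TOR: 20  (via MID)
LAR: 29  (via MID)
ALP: 31  (via MID)
QRY: 48  (via LAR)
Shortest route: NOR–MID–LAR–QRY = 48 min.

48 min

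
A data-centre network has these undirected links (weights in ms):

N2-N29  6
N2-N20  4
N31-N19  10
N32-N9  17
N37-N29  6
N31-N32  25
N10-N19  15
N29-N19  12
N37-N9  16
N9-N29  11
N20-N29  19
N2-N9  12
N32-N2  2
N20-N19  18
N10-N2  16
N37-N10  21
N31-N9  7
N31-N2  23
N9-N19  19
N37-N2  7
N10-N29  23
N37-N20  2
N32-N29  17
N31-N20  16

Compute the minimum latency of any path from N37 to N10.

21 ms

Settle nodes by increasing distance from N37:
N37: 0
N20: 2  (via N37)
N29: 6  (via N37)
N2: 6  (via N20)
N32: 8  (via N2)
N9: 16  (via N37)
N19: 18  (via N29)
N31: 18  (via N20)
N10: 21  (via N37)
Shortest route: N37 → N10 = 21 ms.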